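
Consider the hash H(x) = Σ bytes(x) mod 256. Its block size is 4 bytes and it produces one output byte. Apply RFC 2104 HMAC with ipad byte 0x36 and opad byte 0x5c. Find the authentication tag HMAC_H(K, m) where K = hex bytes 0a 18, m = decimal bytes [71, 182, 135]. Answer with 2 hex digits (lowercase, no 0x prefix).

Key hex bytes 0a 18 is 2 bytes ≤ B = 4; zero-pad to 4 bytes: K' = 0a 18 00 00.
K' ⊕ ipad = 3c 2e 36 36.  K' ⊕ opad = 56 44 5c 5c.
Inner input = (K'⊕ipad) ∥ m = 3c 2e 36 36 ∥ 47 b6 87.
Inner hash: sum = 60+46+54+54+71+182+135 = 602; mod 256 = 90 → 5a.
Outer input = (K'⊕opad) ∥ inner = 56 44 5c 5c ∥ 5a.
Outer hash (tag): sum = 86+68+92+92+90 = 428; mod 256 = 172 → ac.

ac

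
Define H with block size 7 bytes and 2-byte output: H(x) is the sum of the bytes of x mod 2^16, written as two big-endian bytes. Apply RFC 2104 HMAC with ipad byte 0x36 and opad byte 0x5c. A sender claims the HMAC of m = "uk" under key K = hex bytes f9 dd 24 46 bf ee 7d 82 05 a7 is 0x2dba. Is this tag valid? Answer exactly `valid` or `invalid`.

Key hex bytes f9 dd 24 46 bf ee 7d 82 05 a7 is 10 bytes > B = 7, so hash it first: H(key) = 05 98, then zero-pad to 7 bytes: K' = 05 98 00 00 00 00 00.
K' ⊕ ipad = 33 ae 36 36 36 36 36; K' ⊕ opad = 59 c4 5c 5c 5c 5c 5c.
Inner hash: sum = 51+174+54+54+54+54+54+117+107 = 719 → 02 cf.
Outer hash (recomputed tag): sum = 89+196+92+92+92+92+92+2+207 = 954 → 03 ba.
Recomputed tag = 03ba; claimed = 2dba → mismatch.

invalid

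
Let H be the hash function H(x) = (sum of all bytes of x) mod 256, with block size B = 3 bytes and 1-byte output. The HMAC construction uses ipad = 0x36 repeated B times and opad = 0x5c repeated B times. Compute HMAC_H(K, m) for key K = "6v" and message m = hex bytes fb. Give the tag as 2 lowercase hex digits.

61

Key "6v" = 36 76 is 2 bytes ≤ B = 3; zero-pad to 3 bytes: K' = 36 76 00.
K' ⊕ ipad = 00 40 36.  K' ⊕ opad = 6a 2a 5c.
Inner input = (K'⊕ipad) ∥ m = 00 40 36 ∥ fb.
Inner hash: sum = 0+64+54+251 = 369; mod 256 = 113 → 71.
Outer input = (K'⊕opad) ∥ inner = 6a 2a 5c ∥ 71.
Outer hash (tag): sum = 106+42+92+113 = 353; mod 256 = 97 → 61.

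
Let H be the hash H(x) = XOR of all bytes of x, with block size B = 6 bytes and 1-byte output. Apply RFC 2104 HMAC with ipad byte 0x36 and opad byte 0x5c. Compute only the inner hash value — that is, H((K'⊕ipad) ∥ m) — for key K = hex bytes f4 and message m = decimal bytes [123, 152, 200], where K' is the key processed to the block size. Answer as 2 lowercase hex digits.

Key hex bytes f4 is 1 byte ≤ B = 6; zero-pad to 6 bytes: K' = f4 00 00 00 00 00.
K' ⊕ ipad = c2 36 36 36 36 36.
Inner input = c2 36 36 36 36 36 ∥ 7b 98 c8.
Inner hash: XOR c2⊕36⊕36⊕36⊕36⊕36⊕7b⊕98⊕c8 = df.

df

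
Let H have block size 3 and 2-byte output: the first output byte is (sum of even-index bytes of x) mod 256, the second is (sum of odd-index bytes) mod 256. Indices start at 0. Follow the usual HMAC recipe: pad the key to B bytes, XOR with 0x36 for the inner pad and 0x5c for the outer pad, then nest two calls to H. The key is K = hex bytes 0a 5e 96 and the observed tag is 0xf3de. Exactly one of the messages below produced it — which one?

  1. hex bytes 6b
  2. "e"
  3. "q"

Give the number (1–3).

Key hex bytes 0a 5e 96 is exactly B = 3 bytes: K' = 0a 5e 96.
K' ⊕ ipad = 3c 68 a0; K' ⊕ opad = 56 02 ca.
m1: inner = H(3c 68 a0 6b) = dc d3; tag = H(56 02 ca dc d3) = f3de ← matches
m2: inner = H(3c 68 a0 65) = dc cd; tag = H(56 02 ca dc cd) = edde
m3: inner = H(3c 68 a0 71) = dc d9; tag = H(56 02 ca dc d9) = f9de

1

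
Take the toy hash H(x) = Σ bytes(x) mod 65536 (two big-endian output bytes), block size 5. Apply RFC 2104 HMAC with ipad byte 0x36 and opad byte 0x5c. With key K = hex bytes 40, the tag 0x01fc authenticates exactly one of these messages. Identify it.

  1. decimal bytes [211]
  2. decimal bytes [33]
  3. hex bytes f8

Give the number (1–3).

Key hex bytes 40 is 1 byte ≤ B = 5; zero-pad to 5 bytes: K' = 40 00 00 00 00.
K' ⊕ ipad = 76 36 36 36 36; K' ⊕ opad = 1c 5c 5c 5c 5c.
m1: inner = H(76 36 36 36 36 d3) = 02 21; tag = H(1c 5c 5c 5c 5c 02 21) = 01af
m2: inner = H(76 36 36 36 36 21) = 01 6f; tag = H(1c 5c 5c 5c 5c 01 6f) = 01fc ← matches
m3: inner = H(76 36 36 36 36 f8) = 02 46; tag = H(1c 5c 5c 5c 5c 02 46) = 01d4

2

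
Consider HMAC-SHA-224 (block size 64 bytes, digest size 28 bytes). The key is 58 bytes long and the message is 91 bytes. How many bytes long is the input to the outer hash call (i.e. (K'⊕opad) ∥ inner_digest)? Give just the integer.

92

Key is 58 ≤ 64 bytes, zero-padded: |K'| = 64.
Outer input = (K'⊕opad) ∥ H(inner) → 64 + 28 = 92 bytes.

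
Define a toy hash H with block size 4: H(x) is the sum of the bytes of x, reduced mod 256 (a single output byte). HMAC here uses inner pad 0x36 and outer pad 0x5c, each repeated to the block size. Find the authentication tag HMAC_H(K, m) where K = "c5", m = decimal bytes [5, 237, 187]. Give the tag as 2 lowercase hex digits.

Key "c5" = 63 35 is 2 bytes ≤ B = 4; zero-pad to 4 bytes: K' = 63 35 00 00.
K' ⊕ ipad = 55 03 36 36.  K' ⊕ opad = 3f 69 5c 5c.
Inner input = (K'⊕ipad) ∥ m = 55 03 36 36 ∥ 05 ed bb.
Inner hash: sum = 85+3+54+54+5+237+187 = 625; mod 256 = 113 → 71.
Outer input = (K'⊕opad) ∥ inner = 3f 69 5c 5c ∥ 71.
Outer hash (tag): sum = 63+105+92+92+113 = 465; mod 256 = 209 → d1.

d1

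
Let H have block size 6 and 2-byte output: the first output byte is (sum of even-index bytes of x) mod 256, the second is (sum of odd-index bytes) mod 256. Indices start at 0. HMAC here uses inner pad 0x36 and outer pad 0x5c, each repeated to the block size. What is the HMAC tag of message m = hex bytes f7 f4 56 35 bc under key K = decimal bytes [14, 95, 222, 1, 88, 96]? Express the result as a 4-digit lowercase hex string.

6fbb

Key decimal bytes [14, 95, 222, 1, 88, 96] = 0e 5f de 01 58 60 is exactly B = 6 bytes: K' = 0e 5f de 01 58 60.
K' ⊕ ipad = 38 69 e8 37 6e 56.  K' ⊕ opad = 52 03 82 5d 04 3c.
Inner input = (K'⊕ipad) ∥ m = 38 69 e8 37 6e 56 ∥ f7 f4 56 35 bc.
Inner hash: even-index sum = 919 mod 256 = 151; odd-index sum = 543 mod 256 = 31 → 97 1f.
Outer input = (K'⊕opad) ∥ inner = 52 03 82 5d 04 3c ∥ 97 1f.
Outer hash (tag): even-index sum = 367 mod 256 = 111; odd-index sum = 187 mod 256 = 187 → 6f bb.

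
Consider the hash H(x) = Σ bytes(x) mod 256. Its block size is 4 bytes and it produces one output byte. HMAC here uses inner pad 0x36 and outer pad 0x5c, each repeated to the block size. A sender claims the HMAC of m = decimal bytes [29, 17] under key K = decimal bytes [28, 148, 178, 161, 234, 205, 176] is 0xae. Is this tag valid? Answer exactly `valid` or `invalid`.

invalid

Key decimal bytes [28, 148, 178, 161, 234, 205, 176] = 1c 94 b2 a1 ea cd b0 is 7 bytes > B = 4, so hash it first: H(key) = 6a, then zero-pad to 4 bytes: K' = 6a 00 00 00.
K' ⊕ ipad = 5c 36 36 36; K' ⊕ opad = 36 5c 5c 5c.
Inner hash: sum = 92+54+54+54+29+17 = 300; mod 256 = 44 → 2c.
Outer hash (recomputed tag): sum = 54+92+92+92+44 = 374; mod 256 = 118 → 76.
Recomputed tag = 76; claimed = ae → mismatch.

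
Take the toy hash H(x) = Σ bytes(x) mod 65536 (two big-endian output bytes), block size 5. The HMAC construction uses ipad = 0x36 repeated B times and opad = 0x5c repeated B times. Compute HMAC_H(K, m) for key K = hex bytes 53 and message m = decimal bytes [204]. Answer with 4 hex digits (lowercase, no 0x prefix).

018a

Key hex bytes 53 is 1 byte ≤ B = 5; zero-pad to 5 bytes: K' = 53 00 00 00 00.
K' ⊕ ipad = 65 36 36 36 36.  K' ⊕ opad = 0f 5c 5c 5c 5c.
Inner input = (K'⊕ipad) ∥ m = 65 36 36 36 36 ∥ cc.
Inner hash: sum = 101+54+54+54+54+204 = 521 → 02 09.
Outer input = (K'⊕opad) ∥ inner = 0f 5c 5c 5c 5c ∥ 02 09.
Outer hash (tag): sum = 15+92+92+92+92+2+9 = 394 → 01 8a.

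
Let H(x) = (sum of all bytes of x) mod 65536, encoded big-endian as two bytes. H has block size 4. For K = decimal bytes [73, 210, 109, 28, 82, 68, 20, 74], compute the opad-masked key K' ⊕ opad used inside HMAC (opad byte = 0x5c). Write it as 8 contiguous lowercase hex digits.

5ec45c5c

Key decimal bytes [73, 210, 109, 28, 82, 68, 20, 74] = 49 d2 6d 1c 52 44 14 4a is 8 bytes > B = 4, so hash it first: H(key) = 02 98, then zero-pad to 4 bytes: K' = 02 98 00 00.
XOR each byte with 0x5c: 02⊕5c=5e, 98⊕5c=c4, 00⊕5c=5c, 00⊕5c=5c.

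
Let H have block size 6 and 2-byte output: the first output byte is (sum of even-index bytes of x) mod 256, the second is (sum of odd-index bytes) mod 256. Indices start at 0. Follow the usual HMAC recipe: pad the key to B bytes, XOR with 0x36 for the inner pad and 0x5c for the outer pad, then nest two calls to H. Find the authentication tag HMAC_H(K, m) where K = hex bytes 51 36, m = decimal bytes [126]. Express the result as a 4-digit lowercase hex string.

Key hex bytes 51 36 is 2 bytes ≤ B = 6; zero-pad to 6 bytes: K' = 51 36 00 00 00 00.
K' ⊕ ipad = 67 00 36 36 36 36.  K' ⊕ opad = 0d 6a 5c 5c 5c 5c.
Inner input = (K'⊕ipad) ∥ m = 67 00 36 36 36 36 ∥ 7e.
Inner hash: even-index sum = 337 mod 256 = 81; odd-index sum = 108 mod 256 = 108 → 51 6c.
Outer input = (K'⊕opad) ∥ inner = 0d 6a 5c 5c 5c 5c ∥ 51 6c.
Outer hash (tag): even-index sum = 278 mod 256 = 22; odd-index sum = 398 mod 256 = 142 → 16 8e.

168e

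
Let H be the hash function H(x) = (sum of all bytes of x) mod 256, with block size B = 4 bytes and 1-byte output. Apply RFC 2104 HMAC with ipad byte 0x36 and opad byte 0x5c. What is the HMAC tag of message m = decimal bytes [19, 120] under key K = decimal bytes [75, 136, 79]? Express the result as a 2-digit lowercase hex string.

cf

Key decimal bytes [75, 136, 79] = 4b 88 4f is 3 bytes ≤ B = 4; zero-pad to 4 bytes: K' = 4b 88 4f 00.
K' ⊕ ipad = 7d be 79 36.  K' ⊕ opad = 17 d4 13 5c.
Inner input = (K'⊕ipad) ∥ m = 7d be 79 36 ∥ 13 78.
Inner hash: sum = 125+190+121+54+19+120 = 629; mod 256 = 117 → 75.
Outer input = (K'⊕opad) ∥ inner = 17 d4 13 5c ∥ 75.
Outer hash (tag): sum = 23+212+19+92+117 = 463; mod 256 = 207 → cf.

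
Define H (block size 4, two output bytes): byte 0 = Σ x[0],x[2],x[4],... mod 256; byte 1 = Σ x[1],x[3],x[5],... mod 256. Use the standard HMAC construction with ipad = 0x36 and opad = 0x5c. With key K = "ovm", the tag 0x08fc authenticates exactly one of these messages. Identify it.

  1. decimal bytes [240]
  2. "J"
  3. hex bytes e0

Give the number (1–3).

1

Key "ovm" = 6f 76 6d is 3 bytes ≤ B = 4; zero-pad to 4 bytes: K' = 6f 76 6d 00.
K' ⊕ ipad = 59 40 5b 36; K' ⊕ opad = 33 2a 31 5c.
m1: inner = H(59 40 5b 36 f0) = a4 76; tag = H(33 2a 31 5c a4 76) = 08fc ← matches
m2: inner = H(59 40 5b 36 4a) = fe 76; tag = H(33 2a 31 5c fe 76) = 62fc
m3: inner = H(59 40 5b 36 e0) = 94 76; tag = H(33 2a 31 5c 94 76) = f8fc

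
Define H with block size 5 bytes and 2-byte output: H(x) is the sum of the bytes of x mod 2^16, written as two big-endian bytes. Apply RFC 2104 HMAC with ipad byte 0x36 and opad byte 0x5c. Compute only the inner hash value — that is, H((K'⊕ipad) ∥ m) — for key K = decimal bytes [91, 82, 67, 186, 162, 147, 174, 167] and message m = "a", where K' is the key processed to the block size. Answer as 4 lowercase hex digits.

Key decimal bytes [91, 82, 67, 186, 162, 147, 174, 167] = 5b 52 43 ba a2 93 ae a7 is 8 bytes > B = 5, so hash it first: H(key) = 04 34, then zero-pad to 5 bytes: K' = 04 34 00 00 00.
K' ⊕ ipad = 32 02 36 36 36.
Inner input = 32 02 36 36 36 ∥ 61.
Inner hash: sum = 50+2+54+54+54+97 = 311 → 01 37.

0137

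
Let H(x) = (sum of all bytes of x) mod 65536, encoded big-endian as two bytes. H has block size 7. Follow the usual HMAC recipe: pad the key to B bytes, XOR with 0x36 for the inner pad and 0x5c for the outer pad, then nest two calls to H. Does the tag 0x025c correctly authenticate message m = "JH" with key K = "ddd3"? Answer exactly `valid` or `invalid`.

Key "ddd3" = 64 64 64 33 is 4 bytes ≤ B = 7; zero-pad to 7 bytes: K' = 64 64 64 33 00 00 00.
K' ⊕ ipad = 52 52 52 05 36 36 36; K' ⊕ opad = 38 38 38 6f 5c 5c 5c.
Inner hash: sum = 82+82+82+5+54+54+54+74+72 = 559 → 02 2f.
Outer hash (recomputed tag): sum = 56+56+56+111+92+92+92+2+47 = 604 → 02 5c.
Recomputed tag = 025c; claimed = 025c → match.

valid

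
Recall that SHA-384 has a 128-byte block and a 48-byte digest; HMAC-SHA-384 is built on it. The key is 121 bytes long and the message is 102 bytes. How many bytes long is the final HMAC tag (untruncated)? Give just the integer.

The tag is one SHA-384 digest: 48 bytes.

48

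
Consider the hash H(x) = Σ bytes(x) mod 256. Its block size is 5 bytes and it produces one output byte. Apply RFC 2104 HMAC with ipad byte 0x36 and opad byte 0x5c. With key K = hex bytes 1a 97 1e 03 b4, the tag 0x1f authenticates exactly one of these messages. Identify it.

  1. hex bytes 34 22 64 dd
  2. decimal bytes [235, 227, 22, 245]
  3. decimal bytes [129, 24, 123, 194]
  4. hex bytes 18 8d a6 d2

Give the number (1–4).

2

Key hex bytes 1a 97 1e 03 b4 is exactly B = 5 bytes: K' = 1a 97 1e 03 b4.
K' ⊕ ipad = 2c a1 28 35 82; K' ⊕ opad = 46 cb 42 5f e8.
m1: inner = H(2c a1 28 35 82 34 22 64 dd) = 43; tag = H(46 cb 42 5f e8 43) = dd
m2: inner = H(2c a1 28 35 82 eb e3 16 f5) = 85; tag = H(46 cb 42 5f e8 85) = 1f ← matches
m3: inner = H(2c a1 28 35 82 81 18 7b c2) = 82; tag = H(46 cb 42 5f e8 82) = 1c
m4: inner = H(2c a1 28 35 82 18 8d a6 d2) = c9; tag = H(46 cb 42 5f e8 c9) = 63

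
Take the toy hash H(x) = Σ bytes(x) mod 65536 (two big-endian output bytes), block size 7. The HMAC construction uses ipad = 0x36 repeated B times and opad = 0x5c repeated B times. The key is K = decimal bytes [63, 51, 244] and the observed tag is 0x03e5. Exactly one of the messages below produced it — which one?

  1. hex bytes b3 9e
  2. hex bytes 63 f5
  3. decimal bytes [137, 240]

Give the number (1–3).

1

Key decimal bytes [63, 51, 244] = 3f 33 f4 is 3 bytes ≤ B = 7; zero-pad to 7 bytes: K' = 3f 33 f4 00 00 00 00.
K' ⊕ ipad = 09 05 c2 36 36 36 36; K' ⊕ opad = 63 6f a8 5c 5c 5c 5c.
m1: inner = H(09 05 c2 36 36 36 36 b3 9e) = 02 f9; tag = H(63 6f a8 5c 5c 5c 5c 02 f9) = 03e5 ← matches
m2: inner = H(09 05 c2 36 36 36 36 63 f5) = 03 00; tag = H(63 6f a8 5c 5c 5c 5c 03 00) = 02ed
m3: inner = H(09 05 c2 36 36 36 36 89 f0) = 03 21; tag = H(63 6f a8 5c 5c 5c 5c 03 21) = 030e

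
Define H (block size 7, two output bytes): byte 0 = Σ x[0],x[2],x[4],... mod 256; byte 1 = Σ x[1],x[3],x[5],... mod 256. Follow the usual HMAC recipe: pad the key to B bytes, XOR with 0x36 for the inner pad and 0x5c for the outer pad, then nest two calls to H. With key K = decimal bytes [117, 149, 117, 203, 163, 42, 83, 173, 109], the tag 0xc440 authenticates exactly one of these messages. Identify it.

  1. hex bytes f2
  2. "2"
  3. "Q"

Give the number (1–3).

Key decimal bytes [117, 149, 117, 203, 163, 42, 83, 173, 109] = 75 95 75 cb a3 2a 53 ad 6d is 9 bytes > B = 7, so hash it first: H(key) = 4d 37, then zero-pad to 7 bytes: K' = 4d 37 00 00 00 00 00.
K' ⊕ ipad = 7b 01 36 36 36 36 36; K' ⊕ opad = 11 6b 5c 5c 5c 5c 5c.
m1: inner = H(7b 01 36 36 36 36 36 f2) = 1d 5f; tag = H(11 6b 5c 5c 5c 5c 5c 1d 5f) = 8440
m2: inner = H(7b 01 36 36 36 36 36 32) = 1d 9f; tag = H(11 6b 5c 5c 5c 5c 5c 1d 9f) = c440 ← matches
m3: inner = H(7b 01 36 36 36 36 36 51) = 1d be; tag = H(11 6b 5c 5c 5c 5c 5c 1d be) = e340

2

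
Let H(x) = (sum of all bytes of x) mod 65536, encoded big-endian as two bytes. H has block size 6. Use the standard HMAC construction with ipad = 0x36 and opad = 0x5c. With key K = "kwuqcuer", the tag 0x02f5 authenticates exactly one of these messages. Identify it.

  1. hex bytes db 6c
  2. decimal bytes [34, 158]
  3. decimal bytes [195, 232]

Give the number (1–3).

3

Key "kwuqcuer" = 6b 77 75 71 63 75 65 72 is 8 bytes > B = 6, so hash it first: H(key) = 03 77, then zero-pad to 6 bytes: K' = 03 77 00 00 00 00.
K' ⊕ ipad = 35 41 36 36 36 36; K' ⊕ opad = 5f 2b 5c 5c 5c 5c.
m1: inner = H(35 41 36 36 36 36 db 6c) = 02 95; tag = H(5f 2b 5c 5c 5c 5c 02 95) = 0291
m2: inner = H(35 41 36 36 36 36 22 9e) = 02 0e; tag = H(5f 2b 5c 5c 5c 5c 02 0e) = 020a
m3: inner = H(35 41 36 36 36 36 c3 e8) = 02 f9; tag = H(5f 2b 5c 5c 5c 5c 02 f9) = 02f5 ← matches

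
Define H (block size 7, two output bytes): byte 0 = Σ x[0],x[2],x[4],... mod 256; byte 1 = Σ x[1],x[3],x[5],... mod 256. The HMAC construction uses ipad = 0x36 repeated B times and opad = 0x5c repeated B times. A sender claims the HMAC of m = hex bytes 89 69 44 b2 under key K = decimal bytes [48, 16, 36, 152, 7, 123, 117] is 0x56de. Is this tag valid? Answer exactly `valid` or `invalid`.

valid

Key decimal bytes [48, 16, 36, 152, 7, 123, 117] = 30 10 24 98 07 7b 75 is exactly B = 7 bytes: K' = 30 10 24 98 07 7b 75.
K' ⊕ ipad = 06 26 12 ae 31 4d 43; K' ⊕ opad = 6c 4c 78 c4 5b 27 29.
Inner hash: even-index sum = 423 mod 256 = 167; odd-index sum = 494 mod 256 = 238 → a7 ee.
Outer hash (recomputed tag): even-index sum = 598 mod 256 = 86; odd-index sum = 478 mod 256 = 222 → 56 de.
Recomputed tag = 56de; claimed = 56de → match.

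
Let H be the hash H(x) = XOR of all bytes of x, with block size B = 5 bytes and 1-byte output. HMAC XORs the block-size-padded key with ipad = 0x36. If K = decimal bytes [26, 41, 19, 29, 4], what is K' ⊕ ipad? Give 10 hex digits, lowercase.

2c1f252b32

Key decimal bytes [26, 41, 19, 29, 4] = 1a 29 13 1d 04 is exactly B = 5 bytes: K' = 1a 29 13 1d 04.
XOR each byte with 0x36: 1a⊕36=2c, 29⊕36=1f, 13⊕36=25, 1d⊕36=2b, 04⊕36=32.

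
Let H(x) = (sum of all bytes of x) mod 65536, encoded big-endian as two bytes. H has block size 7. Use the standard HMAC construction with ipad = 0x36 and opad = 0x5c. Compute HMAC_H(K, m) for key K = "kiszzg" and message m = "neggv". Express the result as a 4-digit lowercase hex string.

01b9

Key "kiszzg" = 6b 69 73 7a 7a 67 is 6 bytes ≤ B = 7; zero-pad to 7 bytes: K' = 6b 69 73 7a 7a 67 00.
K' ⊕ ipad = 5d 5f 45 4c 4c 51 36.  K' ⊕ opad = 37 35 2f 26 26 3b 5c.
Inner input = (K'⊕ipad) ∥ m = 5d 5f 45 4c 4c 51 36 ∥ 6e 65 67 67 76.
Inner hash: sum = 93+95+69+76+76+81+54+110+101+103+103+118 = 1079 → 04 37.
Outer input = (K'⊕opad) ∥ inner = 37 35 2f 26 26 3b 5c ∥ 04 37.
Outer hash (tag): sum = 55+53+47+38+38+59+92+4+55 = 441 → 01 b9.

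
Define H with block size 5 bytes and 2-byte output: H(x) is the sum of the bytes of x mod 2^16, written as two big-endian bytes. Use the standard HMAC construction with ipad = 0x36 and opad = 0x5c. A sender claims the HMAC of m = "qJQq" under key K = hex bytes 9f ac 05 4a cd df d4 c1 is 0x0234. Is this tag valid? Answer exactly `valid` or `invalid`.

valid

Key hex bytes 9f ac 05 4a cd df d4 c1 is 8 bytes > B = 5, so hash it first: H(key) = 04 db, then zero-pad to 5 bytes: K' = 04 db 00 00 00.
K' ⊕ ipad = 32 ed 36 36 36; K' ⊕ opad = 58 87 5c 5c 5c.
Inner hash: sum = 50+237+54+54+54+113+74+81+113 = 830 → 03 3e.
Outer hash (recomputed tag): sum = 88+135+92+92+92+3+62 = 564 → 02 34.
Recomputed tag = 0234; claimed = 0234 → match.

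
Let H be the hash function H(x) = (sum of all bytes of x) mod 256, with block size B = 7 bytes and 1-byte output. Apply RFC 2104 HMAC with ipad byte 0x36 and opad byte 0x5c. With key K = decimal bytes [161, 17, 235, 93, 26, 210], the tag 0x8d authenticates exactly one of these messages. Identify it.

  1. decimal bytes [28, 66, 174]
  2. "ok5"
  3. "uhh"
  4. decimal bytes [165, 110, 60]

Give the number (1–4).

Key decimal bytes [161, 17, 235, 93, 26, 210] = a1 11 eb 5d 1a d2 is 6 bytes ≤ B = 7; zero-pad to 7 bytes: K' = a1 11 eb 5d 1a d2 00.
K' ⊕ ipad = 97 27 dd 6b 2c e4 36; K' ⊕ opad = fd 4d b7 01 46 8e 5c.
m1: inner = H(97 27 dd 6b 2c e4 36 1c 42 ae) = 58; tag = H(fd 4d b7 01 46 8e 5c 58) = 8a
m2: inner = H(97 27 dd 6b 2c e4 36 6f 6b 35) = 5b; tag = H(fd 4d b7 01 46 8e 5c 5b) = 8d ← matches
m3: inner = H(97 27 dd 6b 2c e4 36 75 68 68) = 91; tag = H(fd 4d b7 01 46 8e 5c 91) = c3
m4: inner = H(97 27 dd 6b 2c e4 36 a5 6e 3c) = 9b; tag = H(fd 4d b7 01 46 8e 5c 9b) = cd

2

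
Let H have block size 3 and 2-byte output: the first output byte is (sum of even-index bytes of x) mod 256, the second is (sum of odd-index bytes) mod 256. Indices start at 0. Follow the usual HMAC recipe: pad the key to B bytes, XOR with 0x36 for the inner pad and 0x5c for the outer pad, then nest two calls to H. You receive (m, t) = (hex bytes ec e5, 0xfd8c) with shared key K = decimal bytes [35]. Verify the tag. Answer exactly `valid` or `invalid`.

Key decimal bytes [35] = 23 is 1 byte ≤ B = 3; zero-pad to 3 bytes: K' = 23 00 00.
K' ⊕ ipad = 15 36 36; K' ⊕ opad = 7f 5c 5c.
Inner hash: even-index sum = 304 mod 256 = 48; odd-index sum = 290 mod 256 = 34 → 30 22.
Outer hash (recomputed tag): even-index sum = 253 mod 256 = 253; odd-index sum = 140 mod 256 = 140 → fd 8c.
Recomputed tag = fd8c; claimed = fd8c → match.

valid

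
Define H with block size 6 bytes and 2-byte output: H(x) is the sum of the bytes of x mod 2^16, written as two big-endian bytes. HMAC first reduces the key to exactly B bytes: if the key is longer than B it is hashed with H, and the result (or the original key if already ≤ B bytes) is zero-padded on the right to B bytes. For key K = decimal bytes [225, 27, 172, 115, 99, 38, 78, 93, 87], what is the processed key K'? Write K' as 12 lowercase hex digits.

03a600000000

|K| = 9 > B = 6, so first hash the key.
H(K): sum = 225+27+172+115+99+38+78+93+87 = 934 → 03 a6.
Zero-pad H(K) = 03 a6 to 6 bytes: K' = 03 a6 00 00 00 00.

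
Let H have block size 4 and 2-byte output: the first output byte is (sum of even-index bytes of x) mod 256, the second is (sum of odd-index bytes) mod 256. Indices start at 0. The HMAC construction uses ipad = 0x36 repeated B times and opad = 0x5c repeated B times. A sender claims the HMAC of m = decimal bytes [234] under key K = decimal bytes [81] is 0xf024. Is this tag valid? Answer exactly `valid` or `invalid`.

valid

Key decimal bytes [81] = 51 is 1 byte ≤ B = 4; zero-pad to 4 bytes: K' = 51 00 00 00.
K' ⊕ ipad = 67 36 36 36; K' ⊕ opad = 0d 5c 5c 5c.
Inner hash: even-index sum = 391 mod 256 = 135; odd-index sum = 108 mod 256 = 108 → 87 6c.
Outer hash (recomputed tag): even-index sum = 240 mod 256 = 240; odd-index sum = 292 mod 256 = 36 → f0 24.
Recomputed tag = f024; claimed = f024 → match.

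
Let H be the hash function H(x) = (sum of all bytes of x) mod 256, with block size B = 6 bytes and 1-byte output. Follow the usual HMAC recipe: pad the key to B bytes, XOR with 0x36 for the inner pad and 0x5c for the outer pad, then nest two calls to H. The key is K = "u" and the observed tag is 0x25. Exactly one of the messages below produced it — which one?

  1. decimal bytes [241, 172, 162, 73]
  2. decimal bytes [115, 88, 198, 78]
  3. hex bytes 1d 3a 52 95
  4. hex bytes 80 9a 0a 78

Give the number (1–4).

Key "u" = 75 is 1 byte ≤ B = 6; zero-pad to 6 bytes: K' = 75 00 00 00 00 00.
K' ⊕ ipad = 43 36 36 36 36 36; K' ⊕ opad = 29 5c 5c 5c 5c 5c.
m1: inner = H(43 36 36 36 36 36 f1 ac a2 49) = d9; tag = H(29 5c 5c 5c 5c 5c d9) = ce
m2: inner = H(43 36 36 36 36 36 73 58 c6 4e) = 30; tag = H(29 5c 5c 5c 5c 5c 30) = 25 ← matches
m3: inner = H(43 36 36 36 36 36 1d 3a 52 95) = 8f; tag = H(29 5c 5c 5c 5c 5c 8f) = 84
m4: inner = H(43 36 36 36 36 36 80 9a 0a 78) = ed; tag = H(29 5c 5c 5c 5c 5c ed) = e2

2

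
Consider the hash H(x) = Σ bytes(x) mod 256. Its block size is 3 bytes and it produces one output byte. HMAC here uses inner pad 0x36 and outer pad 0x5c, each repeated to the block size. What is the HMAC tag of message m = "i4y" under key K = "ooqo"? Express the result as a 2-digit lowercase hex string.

Key "ooqo" = 6f 6f 71 6f is 4 bytes > B = 3, so hash it first: H(key) = be, then zero-pad to 3 bytes: K' = be 00 00.
K' ⊕ ipad = 88 36 36.  K' ⊕ opad = e2 5c 5c.
Inner input = (K'⊕ipad) ∥ m = 88 36 36 ∥ 69 34 79.
Inner hash: sum = 136+54+54+105+52+121 = 522; mod 256 = 10 → 0a.
Outer input = (K'⊕opad) ∥ inner = e2 5c 5c ∥ 0a.
Outer hash (tag): sum = 226+92+92+10 = 420; mod 256 = 164 → a4.

a4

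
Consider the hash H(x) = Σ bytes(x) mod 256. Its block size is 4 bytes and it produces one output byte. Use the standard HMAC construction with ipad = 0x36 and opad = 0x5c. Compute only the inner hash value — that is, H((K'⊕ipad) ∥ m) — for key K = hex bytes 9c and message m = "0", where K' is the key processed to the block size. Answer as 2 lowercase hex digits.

Key hex bytes 9c is 1 byte ≤ B = 4; zero-pad to 4 bytes: K' = 9c 00 00 00.
K' ⊕ ipad = aa 36 36 36.
Inner input = aa 36 36 36 ∥ 30.
Inner hash: sum = 170+54+54+54+48 = 380; mod 256 = 124 → 7c.

7c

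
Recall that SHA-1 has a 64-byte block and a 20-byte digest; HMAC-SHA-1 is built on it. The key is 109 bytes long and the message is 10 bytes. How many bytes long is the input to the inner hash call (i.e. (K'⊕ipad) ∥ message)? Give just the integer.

74

Key is 109 > 64 bytes, so it is hashed to 20 bytes then zero-padded to 64: |K'| = 64.
Inner input = (K'⊕ipad) ∥ m → 64 + 10 = 74 bytes.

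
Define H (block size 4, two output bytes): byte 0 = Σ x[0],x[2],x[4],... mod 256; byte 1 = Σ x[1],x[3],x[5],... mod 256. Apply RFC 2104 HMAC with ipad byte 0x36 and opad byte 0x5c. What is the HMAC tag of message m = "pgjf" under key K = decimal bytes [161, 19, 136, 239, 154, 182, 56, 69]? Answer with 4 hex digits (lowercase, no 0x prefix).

e0cb

Key decimal bytes [161, 19, 136, 239, 154, 182, 56, 69] = a1 13 88 ef 9a b6 38 45 is 8 bytes > B = 4, so hash it first: H(key) = fb fd, then zero-pad to 4 bytes: K' = fb fd 00 00.
K' ⊕ ipad = cd cb 36 36.  K' ⊕ opad = a7 a1 5c 5c.
Inner input = (K'⊕ipad) ∥ m = cd cb 36 36 ∥ 70 67 6a 66.
Inner hash: even-index sum = 477 mod 256 = 221; odd-index sum = 462 mod 256 = 206 → dd ce.
Outer input = (K'⊕opad) ∥ inner = a7 a1 5c 5c ∥ dd ce.
Outer hash (tag): even-index sum = 480 mod 256 = 224; odd-index sum = 459 mod 256 = 203 → e0 cb.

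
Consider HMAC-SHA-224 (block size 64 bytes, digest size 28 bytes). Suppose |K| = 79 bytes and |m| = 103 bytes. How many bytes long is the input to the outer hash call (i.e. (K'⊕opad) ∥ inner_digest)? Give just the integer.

Key is 79 > 64 bytes, so it is hashed to 28 bytes then zero-padded to 64: |K'| = 64.
Outer input = (K'⊕opad) ∥ H(inner) → 64 + 28 = 92 bytes.

92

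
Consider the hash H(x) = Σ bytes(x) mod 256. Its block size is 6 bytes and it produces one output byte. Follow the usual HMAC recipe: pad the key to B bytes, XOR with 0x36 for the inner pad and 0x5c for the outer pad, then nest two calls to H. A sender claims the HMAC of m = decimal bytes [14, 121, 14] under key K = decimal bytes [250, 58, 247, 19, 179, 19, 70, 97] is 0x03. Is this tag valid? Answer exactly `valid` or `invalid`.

valid

Key decimal bytes [250, 58, 247, 19, 179, 19, 70, 97] = fa 3a f7 13 b3 13 46 61 is 8 bytes > B = 6, so hash it first: H(key) = ab, then zero-pad to 6 bytes: K' = ab 00 00 00 00 00.
K' ⊕ ipad = 9d 36 36 36 36 36; K' ⊕ opad = f7 5c 5c 5c 5c 5c.
Inner hash: sum = 157+54+54+54+54+54+14+121+14 = 576; mod 256 = 64 → 40.
Outer hash (recomputed tag): sum = 247+92+92+92+92+92+64 = 771; mod 256 = 3 → 03.
Recomputed tag = 03; claimed = 03 → match.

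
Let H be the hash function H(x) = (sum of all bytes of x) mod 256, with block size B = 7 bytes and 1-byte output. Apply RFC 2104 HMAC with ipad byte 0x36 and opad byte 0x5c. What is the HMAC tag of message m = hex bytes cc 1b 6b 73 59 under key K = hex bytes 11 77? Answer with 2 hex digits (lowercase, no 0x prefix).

Key hex bytes 11 77 is 2 bytes ≤ B = 7; zero-pad to 7 bytes: K' = 11 77 00 00 00 00 00.
K' ⊕ ipad = 27 41 36 36 36 36 36.  K' ⊕ opad = 4d 2b 5c 5c 5c 5c 5c.
Inner input = (K'⊕ipad) ∥ m = 27 41 36 36 36 36 36 ∥ cc 1b 6b 73 59.
Inner hash: sum = 39+65+54+54+54+54+54+204+27+107+115+89 = 916; mod 256 = 148 → 94.
Outer input = (K'⊕opad) ∥ inner = 4d 2b 5c 5c 5c 5c 5c ∥ 94.
Outer hash (tag): sum = 77+43+92+92+92+92+92+148 = 728; mod 256 = 216 → d8.

d8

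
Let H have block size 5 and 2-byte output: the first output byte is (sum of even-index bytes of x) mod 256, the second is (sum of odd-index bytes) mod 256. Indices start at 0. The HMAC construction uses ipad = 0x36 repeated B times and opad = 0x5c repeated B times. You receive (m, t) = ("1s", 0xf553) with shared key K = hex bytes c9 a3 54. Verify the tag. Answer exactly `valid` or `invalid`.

Key hex bytes c9 a3 54 is 3 bytes ≤ B = 5; zero-pad to 5 bytes: K' = c9 a3 54 00 00.
K' ⊕ ipad = ff 95 62 36 36; K' ⊕ opad = 95 ff 08 5c 5c.
Inner hash: even-index sum = 522 mod 256 = 10; odd-index sum = 252 mod 256 = 252 → 0a fc.
Outer hash (recomputed tag): even-index sum = 501 mod 256 = 245; odd-index sum = 357 mod 256 = 101 → f5 65.
Recomputed tag = f565; claimed = f553 → mismatch.

invalid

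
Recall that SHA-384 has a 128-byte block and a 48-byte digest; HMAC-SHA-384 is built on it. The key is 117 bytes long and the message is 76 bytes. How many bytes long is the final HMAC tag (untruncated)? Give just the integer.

The tag is one SHA-384 digest: 48 bytes.

48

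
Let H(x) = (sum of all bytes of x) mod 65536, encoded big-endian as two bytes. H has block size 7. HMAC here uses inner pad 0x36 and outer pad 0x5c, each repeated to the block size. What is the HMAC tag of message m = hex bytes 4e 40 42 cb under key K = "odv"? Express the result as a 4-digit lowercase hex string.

0266

Key "odv" = 6f 64 76 is 3 bytes ≤ B = 7; zero-pad to 7 bytes: K' = 6f 64 76 00 00 00 00.
K' ⊕ ipad = 59 52 40 36 36 36 36.  K' ⊕ opad = 33 38 2a 5c 5c 5c 5c.
Inner input = (K'⊕ipad) ∥ m = 59 52 40 36 36 36 36 ∥ 4e 40 42 cb.
Inner hash: sum = 89+82+64+54+54+54+54+78+64+66+203 = 862 → 03 5e.
Outer input = (K'⊕opad) ∥ inner = 33 38 2a 5c 5c 5c 5c ∥ 03 5e.
Outer hash (tag): sum = 51+56+42+92+92+92+92+3+94 = 614 → 02 66.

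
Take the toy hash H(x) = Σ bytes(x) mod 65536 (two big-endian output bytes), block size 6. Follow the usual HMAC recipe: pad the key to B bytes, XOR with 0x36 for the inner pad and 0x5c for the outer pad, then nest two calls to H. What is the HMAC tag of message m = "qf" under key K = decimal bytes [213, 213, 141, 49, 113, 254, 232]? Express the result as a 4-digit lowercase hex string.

0317

Key decimal bytes [213, 213, 141, 49, 113, 254, 232] = d5 d5 8d 31 71 fe e8 is 7 bytes > B = 6, so hash it first: H(key) = 04 bf, then zero-pad to 6 bytes: K' = 04 bf 00 00 00 00.
K' ⊕ ipad = 32 89 36 36 36 36.  K' ⊕ opad = 58 e3 5c 5c 5c 5c.
Inner input = (K'⊕ipad) ∥ m = 32 89 36 36 36 36 ∥ 71 66.
Inner hash: sum = 50+137+54+54+54+54+113+102 = 618 → 02 6a.
Outer input = (K'⊕opad) ∥ inner = 58 e3 5c 5c 5c 5c ∥ 02 6a.
Outer hash (tag): sum = 88+227+92+92+92+92+2+106 = 791 → 03 17.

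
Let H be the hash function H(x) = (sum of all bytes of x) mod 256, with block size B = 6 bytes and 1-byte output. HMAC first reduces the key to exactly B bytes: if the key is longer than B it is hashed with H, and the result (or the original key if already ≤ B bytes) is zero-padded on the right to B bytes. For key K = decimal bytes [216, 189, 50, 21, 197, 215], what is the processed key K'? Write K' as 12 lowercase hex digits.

Key decimal bytes [216, 189, 50, 21, 197, 215] = d8 bd 32 15 c5 d7 is exactly B = 6 bytes: K' = d8 bd 32 15 c5 d7.

d8bd3215c5d7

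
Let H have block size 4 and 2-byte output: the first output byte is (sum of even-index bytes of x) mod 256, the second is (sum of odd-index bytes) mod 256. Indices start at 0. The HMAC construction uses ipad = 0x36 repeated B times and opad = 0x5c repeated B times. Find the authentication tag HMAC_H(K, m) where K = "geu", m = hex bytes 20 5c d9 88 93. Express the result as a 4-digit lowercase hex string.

Key "geu" = 67 65 75 is 3 bytes ≤ B = 4; zero-pad to 4 bytes: K' = 67 65 75 00.
K' ⊕ ipad = 51 53 43 36.  K' ⊕ opad = 3b 39 29 5c.
Inner input = (K'⊕ipad) ∥ m = 51 53 43 36 ∥ 20 5c d9 88 93.
Inner hash: even-index sum = 544 mod 256 = 32; odd-index sum = 365 mod 256 = 109 → 20 6d.
Outer input = (K'⊕opad) ∥ inner = 3b 39 29 5c ∥ 20 6d.
Outer hash (tag): even-index sum = 132 mod 256 = 132; odd-index sum = 258 mod 256 = 2 → 84 02.

8402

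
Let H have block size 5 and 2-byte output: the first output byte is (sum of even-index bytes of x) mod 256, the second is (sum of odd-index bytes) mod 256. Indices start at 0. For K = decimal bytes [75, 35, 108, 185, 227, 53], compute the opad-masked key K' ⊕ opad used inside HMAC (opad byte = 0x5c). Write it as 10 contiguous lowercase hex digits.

c64d5c5c5c

Key decimal bytes [75, 35, 108, 185, 227, 53] = 4b 23 6c b9 e3 35 is 6 bytes > B = 5, so hash it first: H(key) = 9a 11, then zero-pad to 5 bytes: K' = 9a 11 00 00 00.
XOR each byte with 0x5c: 9a⊕5c=c6, 11⊕5c=4d, 00⊕5c=5c, 00⊕5c=5c, 00⊕5c=5c.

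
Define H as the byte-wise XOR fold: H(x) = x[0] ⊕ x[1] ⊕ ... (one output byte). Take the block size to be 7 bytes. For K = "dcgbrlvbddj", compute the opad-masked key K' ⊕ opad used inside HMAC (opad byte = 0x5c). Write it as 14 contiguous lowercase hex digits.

3e5c5c5c5c5c5c

Key "dcgbrlvbddj" = 64 63 67 62 72 6c 76 62 64 64 6a is 11 bytes > B = 7, so hash it first: H(key) = 62, then zero-pad to 7 bytes: K' = 62 00 00 00 00 00 00.
XOR each byte with 0x5c: 62⊕5c=3e, 00⊕5c=5c, 00⊕5c=5c, 00⊕5c=5c, 00⊕5c=5c, 00⊕5c=5c, 00⊕5c=5c.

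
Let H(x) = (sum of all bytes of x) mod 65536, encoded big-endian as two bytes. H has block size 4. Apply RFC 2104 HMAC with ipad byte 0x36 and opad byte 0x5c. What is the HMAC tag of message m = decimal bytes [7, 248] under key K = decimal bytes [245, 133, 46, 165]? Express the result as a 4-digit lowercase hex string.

Key decimal bytes [245, 133, 46, 165] = f5 85 2e a5 is exactly B = 4 bytes: K' = f5 85 2e a5.
K' ⊕ ipad = c3 b3 18 93.  K' ⊕ opad = a9 d9 72 f9.
Inner input = (K'⊕ipad) ∥ m = c3 b3 18 93 ∥ 07 f8.
Inner hash: sum = 195+179+24+147+7+248 = 800 → 03 20.
Outer input = (K'⊕opad) ∥ inner = a9 d9 72 f9 ∥ 03 20.
Outer hash (tag): sum = 169+217+114+249+3+32 = 784 → 03 10.

0310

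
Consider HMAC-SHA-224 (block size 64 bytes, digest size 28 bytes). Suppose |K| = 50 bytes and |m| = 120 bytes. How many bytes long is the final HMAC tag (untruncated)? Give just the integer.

The tag is one SHA-224 digest: 28 bytes.

28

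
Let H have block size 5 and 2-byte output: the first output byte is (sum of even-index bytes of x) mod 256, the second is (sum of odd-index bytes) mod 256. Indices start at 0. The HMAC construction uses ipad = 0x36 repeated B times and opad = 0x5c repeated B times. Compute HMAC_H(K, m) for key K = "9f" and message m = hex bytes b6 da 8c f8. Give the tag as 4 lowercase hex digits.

e5e3

Key "9f" = 39 66 is 2 bytes ≤ B = 5; zero-pad to 5 bytes: K' = 39 66 00 00 00.
K' ⊕ ipad = 0f 50 36 36 36.  K' ⊕ opad = 65 3a 5c 5c 5c.
Inner input = (K'⊕ipad) ∥ m = 0f 50 36 36 36 ∥ b6 da 8c f8.
Inner hash: even-index sum = 589 mod 256 = 77; odd-index sum = 456 mod 256 = 200 → 4d c8.
Outer input = (K'⊕opad) ∥ inner = 65 3a 5c 5c 5c ∥ 4d c8.
Outer hash (tag): even-index sum = 485 mod 256 = 229; odd-index sum = 227 mod 256 = 227 → e5 e3.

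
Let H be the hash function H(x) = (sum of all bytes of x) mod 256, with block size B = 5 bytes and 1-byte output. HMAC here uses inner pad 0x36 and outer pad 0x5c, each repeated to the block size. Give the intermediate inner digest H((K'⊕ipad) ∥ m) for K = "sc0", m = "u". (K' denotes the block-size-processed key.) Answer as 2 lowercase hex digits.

Key "sc0" = 73 63 30 is 3 bytes ≤ B = 5; zero-pad to 5 bytes: K' = 73 63 30 00 00.
K' ⊕ ipad = 45 55 06 36 36.
Inner input = 45 55 06 36 36 ∥ 75.
Inner hash: sum = 69+85+6+54+54+117 = 385; mod 256 = 129 → 81.

81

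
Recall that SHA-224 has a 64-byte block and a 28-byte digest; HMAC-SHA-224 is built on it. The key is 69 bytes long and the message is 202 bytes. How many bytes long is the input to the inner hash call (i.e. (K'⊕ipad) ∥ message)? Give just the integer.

Key is 69 > 64 bytes, so it is hashed to 28 bytes then zero-padded to 64: |K'| = 64.
Inner input = (K'⊕ipad) ∥ m → 64 + 202 = 266 bytes.

266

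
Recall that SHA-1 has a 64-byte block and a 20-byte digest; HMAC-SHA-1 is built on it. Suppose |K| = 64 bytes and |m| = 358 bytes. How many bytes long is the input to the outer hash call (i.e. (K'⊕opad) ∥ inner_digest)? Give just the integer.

84

Key is 64 ≤ 64 bytes, zero-padded: |K'| = 64.
Outer input = (K'⊕opad) ∥ H(inner) → 64 + 20 = 84 bytes.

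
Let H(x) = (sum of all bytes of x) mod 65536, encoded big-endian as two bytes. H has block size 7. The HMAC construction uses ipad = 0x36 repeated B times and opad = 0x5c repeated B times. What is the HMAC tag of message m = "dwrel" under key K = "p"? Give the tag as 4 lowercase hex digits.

Key "p" = 70 is 1 byte ≤ B = 7; zero-pad to 7 bytes: K' = 70 00 00 00 00 00 00.
K' ⊕ ipad = 46 36 36 36 36 36 36.  K' ⊕ opad = 2c 5c 5c 5c 5c 5c 5c.
Inner input = (K'⊕ipad) ∥ m = 46 36 36 36 36 36 36 ∥ 64 77 72 65 6c.
Inner hash: sum = 70+54+54+54+54+54+54+100+119+114+101+108 = 936 → 03 a8.
Outer input = (K'⊕opad) ∥ inner = 2c 5c 5c 5c 5c 5c 5c ∥ 03 a8.
Outer hash (tag): sum = 44+92+92+92+92+92+92+3+168 = 767 → 02 ff.

02ff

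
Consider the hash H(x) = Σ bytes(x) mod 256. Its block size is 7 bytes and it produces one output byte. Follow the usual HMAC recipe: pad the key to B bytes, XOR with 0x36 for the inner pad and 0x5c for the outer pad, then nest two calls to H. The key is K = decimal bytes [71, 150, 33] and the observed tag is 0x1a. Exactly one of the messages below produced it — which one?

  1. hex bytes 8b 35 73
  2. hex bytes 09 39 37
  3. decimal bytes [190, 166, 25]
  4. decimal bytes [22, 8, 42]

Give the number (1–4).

Key decimal bytes [71, 150, 33] = 47 96 21 is 3 bytes ≤ B = 7; zero-pad to 7 bytes: K' = 47 96 21 00 00 00 00.
K' ⊕ ipad = 71 a0 17 36 36 36 36; K' ⊕ opad = 1b ca 7d 5c 5c 5c 5c.
m1: inner = H(71 a0 17 36 36 36 36 8b 35 73) = 33; tag = H(1b ca 7d 5c 5c 5c 5c 33) = 05
m2: inner = H(71 a0 17 36 36 36 36 09 39 37) = 79; tag = H(1b ca 7d 5c 5c 5c 5c 79) = 4b
m3: inner = H(71 a0 17 36 36 36 36 be a6 19) = 7d; tag = H(1b ca 7d 5c 5c 5c 5c 7d) = 4f
m4: inner = H(71 a0 17 36 36 36 36 16 08 2a) = 48; tag = H(1b ca 7d 5c 5c 5c 5c 48) = 1a ← matches

4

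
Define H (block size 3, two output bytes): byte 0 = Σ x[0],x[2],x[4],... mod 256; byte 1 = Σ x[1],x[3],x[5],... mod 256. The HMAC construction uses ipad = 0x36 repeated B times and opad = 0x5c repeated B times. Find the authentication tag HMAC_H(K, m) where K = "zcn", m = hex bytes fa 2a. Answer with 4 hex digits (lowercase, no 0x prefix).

a70d

Key "zcn" = 7a 63 6e is exactly B = 3 bytes: K' = 7a 63 6e.
K' ⊕ ipad = 4c 55 58.  K' ⊕ opad = 26 3f 32.
Inner input = (K'⊕ipad) ∥ m = 4c 55 58 ∥ fa 2a.
Inner hash: even-index sum = 206 mod 256 = 206; odd-index sum = 335 mod 256 = 79 → ce 4f.
Outer input = (K'⊕opad) ∥ inner = 26 3f 32 ∥ ce 4f.
Outer hash (tag): even-index sum = 167 mod 256 = 167; odd-index sum = 269 mod 256 = 13 → a7 0d.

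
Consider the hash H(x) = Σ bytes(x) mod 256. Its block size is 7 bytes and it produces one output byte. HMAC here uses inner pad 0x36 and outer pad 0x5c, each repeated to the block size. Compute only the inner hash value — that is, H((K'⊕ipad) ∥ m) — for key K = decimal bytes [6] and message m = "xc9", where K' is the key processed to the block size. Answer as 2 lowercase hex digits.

88

Key decimal bytes [6] = 06 is 1 byte ≤ B = 7; zero-pad to 7 bytes: K' = 06 00 00 00 00 00 00.
K' ⊕ ipad = 30 36 36 36 36 36 36.
Inner input = 30 36 36 36 36 36 36 ∥ 78 63 39.
Inner hash: sum = 48+54+54+54+54+54+54+120+99+57 = 648; mod 256 = 136 → 88.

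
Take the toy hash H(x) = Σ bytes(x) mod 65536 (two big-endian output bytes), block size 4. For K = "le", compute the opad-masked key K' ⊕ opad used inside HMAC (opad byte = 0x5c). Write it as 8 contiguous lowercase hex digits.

30395c5c

Key "le" = 6c 65 is 2 bytes ≤ B = 4; zero-pad to 4 bytes: K' = 6c 65 00 00.
XOR each byte with 0x5c: 6c⊕5c=30, 65⊕5c=39, 00⊕5c=5c, 00⊕5c=5c.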